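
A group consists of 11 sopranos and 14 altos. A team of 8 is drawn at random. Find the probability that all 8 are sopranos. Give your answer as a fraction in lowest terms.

1/6555

There are C(25,8) = 1081575 possible selections.
Selections with all sopranos: C(11,8) = 165.
Probability = 165/1081575 = 1/6555.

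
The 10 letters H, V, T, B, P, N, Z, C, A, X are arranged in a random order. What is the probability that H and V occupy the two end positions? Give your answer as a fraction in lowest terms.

1/45

There are 10! = 3628800 arrangements.
Place H and V at the ends in 2 ways, arrange the remaining 8 in 8! = 40320 ways: 2·40320 = 80640.
Probability = 80640/3628800 = 1/45.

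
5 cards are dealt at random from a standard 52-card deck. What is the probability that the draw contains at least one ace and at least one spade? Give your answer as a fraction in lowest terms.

There are C(52,5) = 2598960 possible draws.
By inclusion-exclusion on the complements, draws missing all aces or all spades: C(48,5) + C(39,5) − C(36,5) = 1712304 + 575757 − 376992 = 1911069.
So draws with at least one of each: 2598960 − 1911069 = 687891, probability 687891/2598960 = 229297/866320.

229297/866320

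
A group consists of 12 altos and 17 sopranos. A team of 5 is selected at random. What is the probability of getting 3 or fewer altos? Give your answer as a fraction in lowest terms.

There are C(29,5) = 118755 ways to choose the 5.
Count the complement (more than 3 altos): C(12,4)·C(17,1) + C(12,5)·C(17,0) = 8415 + 792 = 9207.
Probability = 1 − 9207/118755 = 109548/118755 = 12172/13195.

12172/13195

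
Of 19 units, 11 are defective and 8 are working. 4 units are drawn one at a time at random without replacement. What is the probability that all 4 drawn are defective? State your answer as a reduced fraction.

55/646

Multiply the conditional probabilities at each draw: 11/19 · 10/18 · 9/17 · 8/16 = 7920/93024 = 55/646.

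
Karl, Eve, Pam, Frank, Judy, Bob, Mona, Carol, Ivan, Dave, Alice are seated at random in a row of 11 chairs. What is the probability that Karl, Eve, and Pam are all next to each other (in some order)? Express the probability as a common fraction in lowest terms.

3/55

There are 11! = 39916800 arrangements.
Treat the three as one block: 9! placements × 3! orders within the block = 362880·6 = 2177280.
Probability = 2177280/39916800 = 3/55.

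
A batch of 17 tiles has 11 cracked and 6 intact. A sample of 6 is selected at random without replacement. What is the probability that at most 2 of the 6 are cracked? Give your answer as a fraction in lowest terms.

Total selections: C(17,6) = 12376.
Favorable selections (at most 2 cracked): C(11,0)·C(6,6) + C(11,1)·C(6,5) + C(11,2)·C(6,4) = 1 + 66 + 825 = 892.
Probability = 892/12376 = 223/3094.

223/3094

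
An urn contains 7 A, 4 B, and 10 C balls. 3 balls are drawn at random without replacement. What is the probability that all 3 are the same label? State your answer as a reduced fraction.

There are C(21,3) = 1330 ways to draw 3 balls.
All same label: C(7,3) + C(4,3) + C(10,3) = 35 + 4 + 120 = 159.
Probability = 159/1330.

159/1330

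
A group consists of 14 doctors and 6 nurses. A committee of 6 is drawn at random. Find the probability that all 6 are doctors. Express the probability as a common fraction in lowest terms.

There are C(20,6) = 38760 possible selections.
Selections with all doctors: C(14,6) = 3003.
Probability = 3003/38760 = 1001/12920.

1001/12920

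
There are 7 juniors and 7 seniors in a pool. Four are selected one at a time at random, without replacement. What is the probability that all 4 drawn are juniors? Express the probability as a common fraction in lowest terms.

5/143

Multiply the conditional probabilities at each draw: 7/14 · 6/13 · 5/12 · 4/11 = 840/24024 = 5/143.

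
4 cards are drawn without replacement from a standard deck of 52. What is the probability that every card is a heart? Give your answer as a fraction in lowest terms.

There are C(52,4) = 270725 possible 4-card hands.
Hands that are all hearts: C(13,4) = 715.
Probability = 715/270725 = 11/4165.

11/4165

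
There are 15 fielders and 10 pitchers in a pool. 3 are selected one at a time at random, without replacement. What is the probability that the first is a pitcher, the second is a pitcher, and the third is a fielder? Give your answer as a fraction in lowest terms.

9/92

Multiply the conditional probabilities at each draw: 10/25 · 9/24 · 15/23 = 1350/13800 = 9/92.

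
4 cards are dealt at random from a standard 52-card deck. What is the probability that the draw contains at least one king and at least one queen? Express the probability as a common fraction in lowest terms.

1332/20825

There are C(52,4) = 270725 possible draws.
By inclusion-exclusion on the complements, draws missing all kings or all queens: C(48,4) + C(48,4) − C(44,4) = 194580 + 194580 − 135751 = 253409.
So draws with at least one of each: 270725 − 253409 = 17316, probability 17316/270725 = 1332/20825.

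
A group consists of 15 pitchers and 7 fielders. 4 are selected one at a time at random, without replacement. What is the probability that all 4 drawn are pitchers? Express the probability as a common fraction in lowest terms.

39/209

Multiply the conditional probabilities at each draw: 15/22 · 14/21 · 13/20 · 12/19 = 32760/175560 = 39/209.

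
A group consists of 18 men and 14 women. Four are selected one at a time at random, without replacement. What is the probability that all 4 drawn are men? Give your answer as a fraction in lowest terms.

153/1798

Multiply the conditional probabilities at each draw: 18/32 · 17/31 · 16/30 · 15/29 = 73440/863040 = 153/1798.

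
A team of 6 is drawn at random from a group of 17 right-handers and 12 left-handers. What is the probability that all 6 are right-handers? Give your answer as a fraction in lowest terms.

34/1305

There are C(29,6) = 475020 possible selections.
Selections with all right-handers: C(17,6) = 12376.
Probability = 12376/475020 = 34/1305.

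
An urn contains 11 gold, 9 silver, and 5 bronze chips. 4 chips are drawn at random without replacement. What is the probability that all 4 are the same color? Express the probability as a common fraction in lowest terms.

There are C(25,4) = 12650 ways to draw 4 chips.
All same color: C(11,4) + C(9,4) + C(5,4) = 330 + 126 + 5 = 461.
Probability = 461/12650.

461/12650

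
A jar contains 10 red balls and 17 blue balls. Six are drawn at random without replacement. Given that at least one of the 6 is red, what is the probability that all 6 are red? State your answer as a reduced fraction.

105/141817

Work in counts. Selections with at least one red: C(27,6) − C(17,6) = 296010 − 12376 = 283634.
Of those, selections where all 6 are red: C(10,6) = 210.
Conditional probability = 210/283634 = 105/141817.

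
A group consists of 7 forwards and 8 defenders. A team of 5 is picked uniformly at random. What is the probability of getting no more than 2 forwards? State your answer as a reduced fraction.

82/143

There are C(15,5) = 3003 ways to choose the 5.
Favorable selections (no more than 2 forwards): C(7,0)·C(8,5) + C(7,1)·C(8,4) + C(7,2)·C(8,3) = 56 + 490 + 1176 = 1722.
Probability = 1722/3003 = 82/143.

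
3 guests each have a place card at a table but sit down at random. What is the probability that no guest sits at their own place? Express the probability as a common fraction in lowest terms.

1/3

There are 3! = 6 seatings.
By inclusion-exclusion, seatings with no fixed points: C(3,0)·3! − C(3,1)·2! + C(3,2)·1! − C(3,3)·0! = 2.
Probability = 2/6 = 1/3.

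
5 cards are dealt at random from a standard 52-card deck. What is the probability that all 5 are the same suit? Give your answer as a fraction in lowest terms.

There are C(52,5) = 2598960 possible 5-card hands.
Hands of one suit: 4 suits × C(13,5) = 4·1287 = 5148.
Probability = 5148/2598960 = 33/16660.

33/16660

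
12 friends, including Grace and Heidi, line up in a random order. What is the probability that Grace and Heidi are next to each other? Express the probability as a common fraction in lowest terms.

There are 12! = 479001600 arrangements.
Treat Grace and Heidi as a block: 11! arrangements of the blocks × 2 orders within the block = 2·39916800 = 79833600.
Probability = 79833600/479001600 = 1/6.

1/6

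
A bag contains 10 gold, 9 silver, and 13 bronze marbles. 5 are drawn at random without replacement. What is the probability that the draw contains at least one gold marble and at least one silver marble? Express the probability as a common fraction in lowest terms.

There are C(32,5) = 201376 possible draws.
By inclusion-exclusion on the complements, draws missing all gold or all silver: C(22,5) + C(23,5) − C(13,5) = 26334 + 33649 − 1287 = 58696.
So draws with at least one of each: 201376 − 58696 = 142680, probability 142680/201376 = 615/868.

615/868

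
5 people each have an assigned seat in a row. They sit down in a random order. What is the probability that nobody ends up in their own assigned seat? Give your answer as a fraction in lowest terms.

11/30

There are 5! = 120 seatings.
By inclusion-exclusion, seatings with no fixed points: C(5,0)·5! − C(5,1)·4! + C(5,2)·3! − C(5,3)·2! + C(5,4)·1! − C(5,5)·0! = 44.
Probability = 44/120 = 11/30.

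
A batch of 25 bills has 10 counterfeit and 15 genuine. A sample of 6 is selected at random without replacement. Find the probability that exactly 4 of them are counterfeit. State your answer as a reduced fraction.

63/506

Total number of selections: C(25,6) = 177100.
Selections with exactly 4 counterfeit: choose 4 of the 10 counterfeit and 2 of the 15 genuine, C(10,4)·C(15,2) = 210·105 = 22050.
Probability = 22050/177100 = 63/506.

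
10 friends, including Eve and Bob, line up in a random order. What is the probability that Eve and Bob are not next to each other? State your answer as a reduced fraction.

4/5

There are 10! = 3628800 arrangements.
Arrangements with Eve and Bob adjacent: 2·9! = 725760.
So not adjacent: 3628800 − 725760 = 2903040, probability 2903040/3628800 = 4/5.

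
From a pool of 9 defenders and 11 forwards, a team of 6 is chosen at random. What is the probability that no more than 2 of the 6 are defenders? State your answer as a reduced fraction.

275/646

Total selections: C(20,6) = 38760.
Favorable selections (no more than 2 defenders): C(9,0)·C(11,6) + C(9,1)·C(11,5) + C(9,2)·C(11,4) = 462 + 4158 + 11880 = 16500.
Probability = 16500/38760 = 275/646.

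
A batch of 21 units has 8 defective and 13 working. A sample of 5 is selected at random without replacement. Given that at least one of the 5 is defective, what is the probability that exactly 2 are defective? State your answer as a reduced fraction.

4004/9531

Work in counts. Selections with at least one defective: C(21,5) − C(13,5) = 20349 − 1287 = 19062.
Of those, selections where exactly 2 are defective: C(8,2)·C(13,3) = 28·286 = 8008.
Conditional probability = 8008/19062 = 4004/9531.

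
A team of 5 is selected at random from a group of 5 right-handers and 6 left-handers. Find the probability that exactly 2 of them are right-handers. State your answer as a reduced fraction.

100/231

Total number of selections: C(11,5) = 462.
Selections with exactly 2 right-handers: choose 2 of the 5 right-handers and 3 of the 6 left-handers, C(5,2)·C(6,3) = 10·20 = 200.
Probability = 200/462 = 100/231.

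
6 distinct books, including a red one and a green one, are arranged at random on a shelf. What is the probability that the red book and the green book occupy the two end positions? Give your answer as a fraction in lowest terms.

There are 6! = 720 arrangements.
Place the red book and the green book at the ends in 2 ways, arrange the remaining 4 in 4! = 24 ways: 2·24 = 48.
Probability = 48/720 = 1/15.

1/15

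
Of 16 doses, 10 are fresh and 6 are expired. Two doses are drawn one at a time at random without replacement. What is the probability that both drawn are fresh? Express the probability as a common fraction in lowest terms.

Multiply the conditional probabilities at each draw: 10/16 · 9/15 = 90/240 = 3/8.

3/8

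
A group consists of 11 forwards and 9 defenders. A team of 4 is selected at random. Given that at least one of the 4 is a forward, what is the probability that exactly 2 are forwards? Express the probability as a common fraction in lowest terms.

Work in counts. Selections with at least one forward: C(20,4) − C(9,4) = 4845 − 126 = 4719.
Of those, selections where exactly 2 are forwards: C(11,2)·C(9,2) = 55·36 = 1980.
Conditional probability = 1980/4719 = 60/143.

60/143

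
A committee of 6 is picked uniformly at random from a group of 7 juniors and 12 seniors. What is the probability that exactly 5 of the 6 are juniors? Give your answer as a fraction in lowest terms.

3/323

There are C(19,6) = 27132 ways to choose 6 from 19.
Selections with exactly 5 juniors: choose 5 of the 7 juniors and 1 of the 12 seniors, C(7,5)·C(12,1) = 21·12 = 252.
Probability = 252/27132 = 3/323.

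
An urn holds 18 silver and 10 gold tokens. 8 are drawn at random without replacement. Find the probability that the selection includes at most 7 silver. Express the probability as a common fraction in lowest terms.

Total selections: C(28,8) = 3108105.
The complement is exactly 8 silver: C(18,8)·C(10,0) = 43758.
Probability = 1 − 43758/3108105 = 3064347/3108105 = 2381/2415.

2381/2415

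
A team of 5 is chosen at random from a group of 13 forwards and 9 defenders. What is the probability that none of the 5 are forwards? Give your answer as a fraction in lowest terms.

There are C(22,5) = 26334 possible selections.
Selections with no forwards (all defenders): C(9,5) = 126.
Probability = 126/26334 = 1/209.

1/209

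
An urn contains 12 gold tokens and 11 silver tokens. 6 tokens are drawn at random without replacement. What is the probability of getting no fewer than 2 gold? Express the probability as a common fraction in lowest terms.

411/437

Total selections: C(23,6) = 100947.
Favorable selections (no fewer than 2 gold): C(12,2)·C(11,4) + C(12,3)·C(11,3) + C(12,4)·C(11,2) + C(12,5)·C(11,1) + C(12,6)·C(11,0) = 21780 + 36300 + 27225 + 8712 + 924 = 94941.
Probability = 94941/100947 = 411/437.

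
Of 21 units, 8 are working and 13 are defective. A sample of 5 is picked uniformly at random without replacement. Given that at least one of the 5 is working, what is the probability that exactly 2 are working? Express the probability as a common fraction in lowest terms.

4004/9531

Work in counts. Selections with at least one working: C(21,5) − C(13,5) = 20349 − 1287 = 19062.
Of those, selections where exactly 2 are working: C(8,2)·C(13,3) = 28·286 = 8008.
Conditional probability = 8008/19062 = 4004/9531.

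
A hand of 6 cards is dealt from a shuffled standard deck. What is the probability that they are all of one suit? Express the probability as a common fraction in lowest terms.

There are C(52,6) = 20358520 possible 6-card hands.
Hands of one suit: 4 suits × C(13,6) = 4·1716 = 6864.
Probability = 6864/20358520 = 66/195755.

66/195755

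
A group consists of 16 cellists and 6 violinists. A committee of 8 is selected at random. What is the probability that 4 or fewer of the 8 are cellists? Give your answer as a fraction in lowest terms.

18/187

Total selections: C(22,8) = 319770.
Favorable selections (4 or fewer cellists): C(16,2)·C(6,6) + C(16,3)·C(6,5) + C(16,4)·C(6,4) = 120 + 3360 + 27300 = 30780.
Probability = 30780/319770 = 18/187.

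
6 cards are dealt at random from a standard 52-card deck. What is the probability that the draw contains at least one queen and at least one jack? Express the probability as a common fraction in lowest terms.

718637/5089630

There are C(52,6) = 20358520 possible draws.
By inclusion-exclusion on the complements, draws missing all queens or all jacks: C(48,6) + C(48,6) − C(44,6) = 12271512 + 12271512 − 7059052 = 17483972.
So draws with at least one of each: 20358520 − 17483972 = 2874548, probability 2874548/20358520 = 718637/5089630.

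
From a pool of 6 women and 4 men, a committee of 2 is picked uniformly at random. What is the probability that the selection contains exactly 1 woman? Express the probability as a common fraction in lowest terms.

8/15

There are C(10,2) = 45 ways to choose 2 from 10.
Selections with exactly 1 woman: choose 1 of the 6 women and 1 of the 4 men, C(6,1)·C(4,1) = 6·4 = 24.
Probability = 24/45 = 8/15.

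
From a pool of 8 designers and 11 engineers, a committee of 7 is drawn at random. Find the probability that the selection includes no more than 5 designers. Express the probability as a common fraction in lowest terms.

There are C(19,7) = 50388 ways to choose the 7.
Favorable selections (no more than 5 designers): C(8,0)·C(11,7) + C(8,1)·C(11,6) + C(8,2)·C(11,5) + C(8,3)·C(11,4) + C(8,4)·C(11,3) + C(8,5)·C(11,2) = 330 + 3696 + 12936 + 18480 + 11550 + 3080 = 50072.
Probability = 50072/50388 = 12518/12597.

12518/12597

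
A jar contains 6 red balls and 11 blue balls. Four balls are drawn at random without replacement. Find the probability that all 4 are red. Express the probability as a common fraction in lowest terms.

There are C(17,4) = 2380 possible selections.
Selections with all red: C(6,4) = 15.
Probability = 15/2380 = 3/476.

3/476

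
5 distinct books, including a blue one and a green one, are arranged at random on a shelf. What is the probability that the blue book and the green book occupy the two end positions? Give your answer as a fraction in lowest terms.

1/10

There are 5! = 120 arrangements.
Place the blue book and the green book at the ends in 2 ways, arrange the remaining 3 in 3! = 6 ways: 2·6 = 12.
Probability = 12/120 = 1/10.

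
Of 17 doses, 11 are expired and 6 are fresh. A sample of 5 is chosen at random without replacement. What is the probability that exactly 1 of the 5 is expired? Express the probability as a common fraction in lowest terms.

165/6188

The sample space is all 5-subsets of the 17: C(17,5) = 6188.
Selections with exactly 1 expired: choose 1 of the 11 expired and 4 of the 6 fresh, C(11,1)·C(6,4) = 11·15 = 165.
Probability = 165/6188.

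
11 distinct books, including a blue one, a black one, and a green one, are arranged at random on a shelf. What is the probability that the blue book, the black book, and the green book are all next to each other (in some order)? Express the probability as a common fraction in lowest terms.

There are 11! = 39916800 arrangements.
Treat the three as one block: 9! placements × 3! orders within the block = 362880·6 = 2177280.
Probability = 2177280/39916800 = 3/55.

3/55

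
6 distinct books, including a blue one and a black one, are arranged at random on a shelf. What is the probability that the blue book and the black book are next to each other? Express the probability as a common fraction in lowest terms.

There are 6! = 720 arrangements.
Treat the blue book and the black book as a block: 5! arrangements of the blocks × 2 orders within the block = 2·120 = 240.
Probability = 240/720 = 1/3.

1/3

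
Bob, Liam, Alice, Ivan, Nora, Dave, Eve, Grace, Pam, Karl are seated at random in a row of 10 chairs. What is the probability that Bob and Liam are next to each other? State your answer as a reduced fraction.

There are 10! = 3628800 arrangements.
Treat Bob and Liam as a block: 9! arrangements of the blocks × 2 orders within the block = 2·362880 = 725760.
Probability = 725760/3628800 = 1/5.

1/5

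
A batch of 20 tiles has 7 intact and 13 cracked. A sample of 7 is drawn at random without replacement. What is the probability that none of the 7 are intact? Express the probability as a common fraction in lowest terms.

143/6460

There are C(20,7) = 77520 possible selections.
Selections with no intact (all cracked): C(13,7) = 1716.
Probability = 1716/77520 = 143/6460.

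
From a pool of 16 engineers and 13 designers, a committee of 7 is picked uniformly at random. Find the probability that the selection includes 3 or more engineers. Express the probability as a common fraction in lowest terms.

8828/10005

There are C(29,7) = 1560780 ways to choose the 7.
Count the complement (fewer than 3 engineers): C(16,0)·C(13,7) + C(16,1)·C(13,6) + C(16,2)·C(13,5) = 1716 + 27456 + 154440 = 183612.
Probability = 1 − 183612/1560780 = 1377168/1560780 = 8828/10005.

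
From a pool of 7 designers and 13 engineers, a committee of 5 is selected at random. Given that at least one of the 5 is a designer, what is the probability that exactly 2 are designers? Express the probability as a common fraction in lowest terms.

Work in counts. Selections with at least one designer: C(20,5) − C(13,5) = 15504 − 1287 = 14217.
Of those, selections where exactly 2 are designers: C(7,2)·C(13,3) = 21·286 = 6006.
Conditional probability = 6006/14217 = 286/677.

286/677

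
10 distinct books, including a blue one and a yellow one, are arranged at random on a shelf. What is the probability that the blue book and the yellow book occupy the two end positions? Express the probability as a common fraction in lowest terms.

1/45

There are 10! = 3628800 arrangements.
Place the blue book and the yellow book at the ends in 2 ways, arrange the remaining 8 in 8! = 40320 ways: 2·40320 = 80640.
Probability = 80640/3628800 = 1/45.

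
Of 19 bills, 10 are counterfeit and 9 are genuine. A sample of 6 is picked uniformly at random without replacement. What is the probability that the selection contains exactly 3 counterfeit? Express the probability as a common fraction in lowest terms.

The sample space is all 6-subsets of the 19: C(19,6) = 27132.
Selections with exactly 3 counterfeit: choose 3 of the 10 counterfeit and 3 of the 9 genuine, C(10,3)·C(9,3) = 120·84 = 10080.
Probability = 10080/27132 = 120/323.

120/323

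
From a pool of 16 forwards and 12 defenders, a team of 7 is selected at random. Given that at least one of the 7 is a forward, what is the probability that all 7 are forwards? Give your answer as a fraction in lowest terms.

65/6723

Work in counts. Selections with at least one forward: C(28,7) − C(12,7) = 1184040 − 792 = 1183248.
Of those, selections where all 7 are forwards: C(16,7) = 11440.
Conditional probability = 11440/1183248 = 65/6723.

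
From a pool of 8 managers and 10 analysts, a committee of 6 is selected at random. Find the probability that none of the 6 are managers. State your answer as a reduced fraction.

5/442

There are C(18,6) = 18564 possible selections.
Selections with no managers (all analysts): C(10,6) = 210.
Probability = 210/18564 = 5/442.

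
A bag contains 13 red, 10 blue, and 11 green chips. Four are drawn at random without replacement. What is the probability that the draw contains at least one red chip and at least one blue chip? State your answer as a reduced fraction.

There are C(34,4) = 46376 possible draws.
By inclusion-exclusion on the complements, draws missing all red or all blue: C(21,4) + C(24,4) − C(11,4) = 5985 + 10626 − 330 = 16281.
So draws with at least one of each: 46376 − 16281 = 30095, probability 30095/46376.

30095/46376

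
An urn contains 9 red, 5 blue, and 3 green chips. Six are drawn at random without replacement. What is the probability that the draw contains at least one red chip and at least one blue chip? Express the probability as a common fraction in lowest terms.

There are C(17,6) = 12376 possible draws.
By inclusion-exclusion on the complements, draws missing all red or all blue: C(8,6) + C(12,6) − C(3,6) = 28 + 924 − 0 = 952.
So draws with at least one of each: 12376 − 952 = 11424, probability 11424/12376 = 12/13.

12/13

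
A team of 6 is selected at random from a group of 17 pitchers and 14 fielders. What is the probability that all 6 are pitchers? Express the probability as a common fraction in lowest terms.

136/8091

There are C(31,6) = 736281 possible selections.
Selections with all pitchers: C(17,6) = 12376.
Probability = 12376/736281 = 136/8091.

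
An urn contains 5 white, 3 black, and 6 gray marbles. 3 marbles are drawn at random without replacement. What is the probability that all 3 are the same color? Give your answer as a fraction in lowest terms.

There are C(14,3) = 364 ways to draw 3 marbles.
All same color: C(5,3) + C(3,3) + C(6,3) = 10 + 1 + 20 = 31.
Probability = 31/364.

31/364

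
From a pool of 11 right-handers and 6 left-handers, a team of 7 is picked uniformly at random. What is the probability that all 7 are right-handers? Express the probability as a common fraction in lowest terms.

There are C(17,7) = 19448 possible selections.
Selections with all right-handers: C(11,7) = 330.
Probability = 330/19448 = 15/884.

15/884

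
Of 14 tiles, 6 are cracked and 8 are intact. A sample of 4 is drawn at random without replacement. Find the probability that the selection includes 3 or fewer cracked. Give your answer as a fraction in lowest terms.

986/1001

There are C(14,4) = 1001 ways to choose the 4.
Favorable selections (3 or fewer cracked): C(6,0)·C(8,4) + C(6,1)·C(8,3) + C(6,2)·C(8,2) + C(6,3)·C(8,1) = 70 + 336 + 420 + 160 = 986.
Probability = 986/1001.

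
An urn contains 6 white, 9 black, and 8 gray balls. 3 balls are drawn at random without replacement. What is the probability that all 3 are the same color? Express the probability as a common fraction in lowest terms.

160/1771

There are C(23,3) = 1771 ways to draw 3 balls.
All same color: C(6,3) + C(9,3) + C(8,3) = 20 + 84 + 56 = 160.
Probability = 160/1771.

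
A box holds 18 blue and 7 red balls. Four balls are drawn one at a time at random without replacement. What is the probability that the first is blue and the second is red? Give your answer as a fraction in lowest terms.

Multiply the conditional probabilities at each draw: 18/25 · 7/24 = 126/600 = 21/100.

21/100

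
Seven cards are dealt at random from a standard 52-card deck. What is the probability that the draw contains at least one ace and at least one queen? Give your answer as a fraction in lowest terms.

There are C(52,7) = 133784560 possible draws.
By inclusion-exclusion on the complements, draws missing all aces or all queens: C(48,7) + C(48,7) − C(44,7) = 73629072 + 73629072 − 38320568 = 108937576.
So draws with at least one of each: 133784560 − 108937576 = 24846984, probability 24846984/133784560 = 3105873/16723070.

3105873/16723070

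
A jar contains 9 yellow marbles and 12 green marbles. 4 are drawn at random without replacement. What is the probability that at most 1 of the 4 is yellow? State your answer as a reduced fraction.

55/133

There are C(21,4) = 5985 ways to choose the 4.
Favorable selections (at most 1 yellow): C(9,0)·C(12,4) + C(9,1)·C(12,3) = 495 + 1980 = 2475.
Probability = 2475/5985 = 55/133.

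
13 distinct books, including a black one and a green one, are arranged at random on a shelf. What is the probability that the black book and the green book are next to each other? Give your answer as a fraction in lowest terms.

There are 13! = 6227020800 arrangements.
Treat the black book and the green book as a block: 12! arrangements of the blocks × 2 orders within the block = 2·479001600 = 958003200.
Probability = 958003200/6227020800 = 2/13.

2/13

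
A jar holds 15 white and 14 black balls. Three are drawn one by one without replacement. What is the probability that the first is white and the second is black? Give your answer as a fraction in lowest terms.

Multiply the conditional probabilities at each draw: 15/29 · 14/28 = 210/812 = 15/58.

15/58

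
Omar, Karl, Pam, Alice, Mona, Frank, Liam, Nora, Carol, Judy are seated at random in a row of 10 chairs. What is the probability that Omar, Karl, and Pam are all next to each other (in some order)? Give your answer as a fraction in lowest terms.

1/15

There are 10! = 3628800 arrangements.
Treat the three as one block: 8! placements × 3! orders within the block = 40320·6 = 241920.
Probability = 241920/3628800 = 1/15.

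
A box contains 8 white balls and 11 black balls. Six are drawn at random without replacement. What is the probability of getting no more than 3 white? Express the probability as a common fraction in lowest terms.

Total selections: C(19,6) = 27132.
Count the complement (more than 3 white): C(8,4)·C(11,2) + C(8,5)·C(11,1) + C(8,6)·C(11,0) = 3850 + 616 + 28 = 4494.
Probability = 1 − 4494/27132 = 22638/27132 = 539/646.

539/646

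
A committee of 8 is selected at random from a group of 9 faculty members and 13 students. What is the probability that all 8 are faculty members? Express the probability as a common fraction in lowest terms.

There are C(22,8) = 319770 possible selections.
Selections with all faculty members: C(9,8) = 9.
Probability = 9/319770 = 1/35530.

1/35530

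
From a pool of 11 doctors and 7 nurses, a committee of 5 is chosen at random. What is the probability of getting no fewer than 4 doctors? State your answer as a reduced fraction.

11/34

Total selections: C(18,5) = 8568.
Favorable selections (no fewer than 4 doctors): C(11,4)·C(7,1) + C(11,5)·C(7,0) = 2310 + 462 = 2772.
Probability = 2772/8568 = 11/34.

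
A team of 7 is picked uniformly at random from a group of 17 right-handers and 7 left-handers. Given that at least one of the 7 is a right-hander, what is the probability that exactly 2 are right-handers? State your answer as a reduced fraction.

Work in counts. Selections with at least one right-hander: C(24,7) − C(7,7) = 346104 − 1 = 346103.
Of those, selections where exactly 2 are right-handers: C(17,2)·C(7,5) = 136·21 = 2856.
Conditional probability = 2856/346103 = 168/20359.

168/20359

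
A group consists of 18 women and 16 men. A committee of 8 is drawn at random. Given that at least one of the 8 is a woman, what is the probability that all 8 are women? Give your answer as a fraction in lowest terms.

221/91633

Work in counts. Selections with at least one woman: C(34,8) − C(16,8) = 18156204 − 12870 = 18143334.
Of those, selections where all 8 are women: C(18,8) = 43758.
Conditional probability = 43758/18143334 = 221/91633.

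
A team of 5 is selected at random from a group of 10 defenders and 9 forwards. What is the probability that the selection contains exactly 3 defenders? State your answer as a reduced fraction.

120/323

Total number of selections: C(19,5) = 11628.
Selections with exactly 3 defenders: choose 3 of the 10 defenders and 2 of the 9 forwards, C(10,3)·C(9,2) = 120·36 = 4320.
Probability = 4320/11628 = 120/323.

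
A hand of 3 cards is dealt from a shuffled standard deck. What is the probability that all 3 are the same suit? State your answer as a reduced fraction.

22/425

There are C(52,3) = 22100 possible 3-card hands.
Hands of one suit: 4 suits × C(13,3) = 4·286 = 1144.
Probability = 1144/22100 = 22/425.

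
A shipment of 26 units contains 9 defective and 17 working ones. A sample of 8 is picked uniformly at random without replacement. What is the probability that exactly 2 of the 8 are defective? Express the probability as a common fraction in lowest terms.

34272/120175

Total number of selections: C(26,8) = 1562275.
Selections with exactly 2 defective: choose 2 of the 9 defective and 6 of the 17 working, C(9,2)·C(17,6) = 36·12376 = 445536.
Probability = 445536/1562275 = 34272/120175.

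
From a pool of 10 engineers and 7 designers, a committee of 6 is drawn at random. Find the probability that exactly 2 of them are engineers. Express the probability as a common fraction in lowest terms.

225/1768

The sample space is all 6-subsets of the 17: C(17,6) = 12376.
Selections with exactly 2 engineers: choose 2 of the 10 engineers and 4 of the 7 designers, C(10,2)·C(7,4) = 45·35 = 1575.
Probability = 1575/12376 = 225/1768.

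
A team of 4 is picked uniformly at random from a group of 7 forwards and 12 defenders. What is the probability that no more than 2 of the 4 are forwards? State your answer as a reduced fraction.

Total selections: C(19,4) = 3876.
Count the complement (more than 2 forwards): C(7,3)·C(12,1) + C(7,4)·C(12,0) = 420 + 35 = 455.
Probability = 1 − 455/3876 = 3421/3876.

3421/3876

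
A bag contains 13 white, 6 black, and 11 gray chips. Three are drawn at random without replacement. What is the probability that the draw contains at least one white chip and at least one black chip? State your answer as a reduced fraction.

1521/4060

There are C(30,3) = 4060 possible draws.
By inclusion-exclusion on the complements, draws missing all white or all black: C(17,3) + C(24,3) − C(11,3) = 680 + 2024 − 165 = 2539.
So draws with at least one of each: 4060 − 2539 = 1521, probability 1521/4060.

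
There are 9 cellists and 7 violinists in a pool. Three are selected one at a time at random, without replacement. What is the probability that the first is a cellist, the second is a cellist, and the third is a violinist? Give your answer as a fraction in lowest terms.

3/20

Multiply the conditional probabilities at each draw: 9/16 · 8/15 · 7/14 = 504/3360 = 3/20.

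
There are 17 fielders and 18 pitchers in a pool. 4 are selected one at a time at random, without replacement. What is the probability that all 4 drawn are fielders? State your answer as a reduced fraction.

1/22

Multiply the conditional probabilities at each draw: 17/35 · 16/34 · 15/33 · 14/32 = 57120/1256640 = 1/22.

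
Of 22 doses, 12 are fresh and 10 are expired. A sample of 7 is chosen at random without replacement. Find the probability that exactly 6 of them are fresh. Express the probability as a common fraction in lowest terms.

Total number of selections: C(22,7) = 170544.
Selections with exactly 6 fresh: choose 6 of the 12 fresh and 1 of the 10 expired, C(12,6)·C(10,1) = 924·10 = 9240.
Probability = 9240/170544 = 35/646.

35/646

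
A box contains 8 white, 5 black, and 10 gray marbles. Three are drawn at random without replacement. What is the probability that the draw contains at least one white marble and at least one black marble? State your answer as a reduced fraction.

There are C(23,3) = 1771 possible draws.
By inclusion-exclusion on the complements, draws missing all white or all black: C(15,3) + C(18,3) − C(10,3) = 455 + 816 − 120 = 1151.
So draws with at least one of each: 1771 − 1151 = 620, probability 620/1771.

620/1771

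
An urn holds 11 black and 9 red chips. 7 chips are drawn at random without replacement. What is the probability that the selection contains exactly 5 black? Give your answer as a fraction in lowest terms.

693/3230

Total number of selections: C(20,7) = 77520.
Selections with exactly 5 black: choose 5 of the 11 black and 2 of the 9 red, C(11,5)·C(9,2) = 462·36 = 16632.
Probability = 16632/77520 = 693/3230.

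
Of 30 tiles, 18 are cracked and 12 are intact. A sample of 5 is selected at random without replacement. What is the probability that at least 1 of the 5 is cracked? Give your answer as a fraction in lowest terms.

Total selections: C(30,5) = 142506.
The complement is all 5 are intact: C(12,5) = 792.
Probability = 1 − 792/142506 = 141714/142506 = 7873/7917.

7873/7917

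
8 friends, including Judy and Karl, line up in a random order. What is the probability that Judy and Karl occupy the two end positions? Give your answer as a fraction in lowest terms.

There are 8! = 40320 arrangements.
Place Judy and Karl at the ends in 2 ways, arrange the remaining 6 in 6! = 720 ways: 2·720 = 1440.
Probability = 1440/40320 = 1/28.

1/28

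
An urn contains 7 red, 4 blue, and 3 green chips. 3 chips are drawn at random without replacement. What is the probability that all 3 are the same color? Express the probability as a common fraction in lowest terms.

10/91

There are C(14,3) = 364 ways to draw 3 chips.
All same color: C(7,3) + C(4,3) + C(3,3) = 35 + 4 + 1 = 40.
Probability = 40/364 = 10/91.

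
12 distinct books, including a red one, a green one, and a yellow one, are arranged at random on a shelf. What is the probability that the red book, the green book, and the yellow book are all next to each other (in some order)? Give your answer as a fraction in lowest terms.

There are 12! = 479001600 arrangements.
Treat the three as one block: 10! placements × 3! orders within the block = 3628800·6 = 21772800.
Probability = 21772800/479001600 = 1/22.

1/22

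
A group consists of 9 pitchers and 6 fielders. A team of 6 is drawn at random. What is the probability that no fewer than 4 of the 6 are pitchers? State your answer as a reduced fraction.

Total selections: C(15,6) = 5005.
Favorable selections (no fewer than 4 pitchers): C(9,4)·C(6,2) + C(9,5)·C(6,1) + C(9,6)·C(6,0) = 1890 + 756 + 84 = 2730.
Probability = 2730/5005 = 6/11.

6/11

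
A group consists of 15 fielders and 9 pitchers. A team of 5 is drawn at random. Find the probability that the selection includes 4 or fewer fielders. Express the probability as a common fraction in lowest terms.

There are C(24,5) = 42504 ways to choose the 5.
The complement is exactly 5 fielders: C(15,5)·C(9,0) = 3003.
Probability = 1 − 3003/42504 = 39501/42504 = 171/184.

171/184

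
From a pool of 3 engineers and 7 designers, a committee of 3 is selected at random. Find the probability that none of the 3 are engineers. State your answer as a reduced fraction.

There are C(10,3) = 120 possible selections.
Selections with no engineers (all designers): C(7,3) = 35.
Probability = 35/120 = 7/24.

7/24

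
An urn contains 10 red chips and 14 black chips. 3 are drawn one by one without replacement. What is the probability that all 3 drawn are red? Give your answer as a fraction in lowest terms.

Multiply the conditional probabilities at each draw: 10/24 · 9/23 · 8/22 = 720/12144 = 15/253.

15/253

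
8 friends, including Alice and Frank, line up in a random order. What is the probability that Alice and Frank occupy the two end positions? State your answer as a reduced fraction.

1/28

There are 8! = 40320 arrangements.
Place Alice and Frank at the ends in 2 ways, arrange the remaining 6 in 6! = 720 ways: 2·720 = 1440.
Probability = 1440/40320 = 1/28.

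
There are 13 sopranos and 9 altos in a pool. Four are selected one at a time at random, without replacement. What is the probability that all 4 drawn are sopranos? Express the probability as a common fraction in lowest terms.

13/133

Multiply the conditional probabilities at each draw: 13/22 · 12/21 · 11/20 · 10/19 = 17160/175560 = 13/133.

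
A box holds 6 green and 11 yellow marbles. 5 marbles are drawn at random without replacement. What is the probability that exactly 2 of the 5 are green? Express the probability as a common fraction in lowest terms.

Total number of selections: C(17,5) = 6188.
Selections with exactly 2 green: choose 2 of the 6 green and 3 of the 11 yellow, C(6,2)·C(11,3) = 15·165 = 2475.
Probability = 2475/6188.

2475/6188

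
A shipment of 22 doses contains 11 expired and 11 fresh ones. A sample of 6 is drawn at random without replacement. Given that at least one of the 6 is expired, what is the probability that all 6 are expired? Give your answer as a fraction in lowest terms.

2/321

Work in counts. Selections with at least one expired: C(22,6) − C(11,6) = 74613 − 462 = 74151.
Of those, selections where all 6 are expired: C(11,6) = 462.
Conditional probability = 462/74151 = 2/321.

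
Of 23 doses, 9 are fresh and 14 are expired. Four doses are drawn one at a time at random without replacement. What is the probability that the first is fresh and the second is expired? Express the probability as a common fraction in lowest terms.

63/253

Multiply the conditional probabilities at each draw: 9/23 · 14/22 = 126/506 = 63/253.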